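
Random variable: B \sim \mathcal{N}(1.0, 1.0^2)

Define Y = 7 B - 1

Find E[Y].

For Y = 7B - 1:
E[Y] = 7 * E[B] - 1
E[B] = 1.0 = 1
E[Y] = 7 * 1 - 1 = 6

6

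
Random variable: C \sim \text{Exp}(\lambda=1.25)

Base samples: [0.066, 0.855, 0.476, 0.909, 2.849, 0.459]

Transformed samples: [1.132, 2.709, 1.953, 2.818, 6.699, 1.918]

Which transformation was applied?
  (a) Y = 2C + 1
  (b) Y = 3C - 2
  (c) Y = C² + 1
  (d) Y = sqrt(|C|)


Checking option (a) Y = 2C + 1:
  C = 0.066 -> Y = 1.132 ✓
  C = 0.855 -> Y = 2.709 ✓
  C = 0.476 -> Y = 1.953 ✓
All samples match this transformation.

(a) 2C + 1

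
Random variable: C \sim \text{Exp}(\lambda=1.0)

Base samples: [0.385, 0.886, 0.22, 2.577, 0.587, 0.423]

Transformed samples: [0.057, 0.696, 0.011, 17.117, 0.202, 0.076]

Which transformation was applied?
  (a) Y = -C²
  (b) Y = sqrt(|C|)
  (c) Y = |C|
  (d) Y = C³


Checking option (d) Y = C³:
  C = 0.385 -> Y = 0.057 ✓
  C = 0.886 -> Y = 0.696 ✓
  C = 0.22 -> Y = 0.011 ✓
All samples match this transformation.

(d) C³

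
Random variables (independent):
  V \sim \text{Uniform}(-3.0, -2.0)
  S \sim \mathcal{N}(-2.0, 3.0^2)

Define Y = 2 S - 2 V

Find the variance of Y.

For independent RVs: Var(aX + bY) = a²Var(X) + b²Var(Y)
Var(V) = 0.083333333
Var(S) = 9
Var(Y) = (-2)²*0.083333333 + 2²*9
= 4*0.083333333 + 4*9 = 36.333333

36.333333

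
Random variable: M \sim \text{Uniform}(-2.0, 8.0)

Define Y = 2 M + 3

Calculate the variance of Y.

For Y = aM + b: Var(Y) = a² * Var(M)
Var(M) = (8 + 2)^2/12 = 8.3333333
Var(Y) = 2² * 8.3333333 = 4 * 8.3333333 = 33.333333

33.333333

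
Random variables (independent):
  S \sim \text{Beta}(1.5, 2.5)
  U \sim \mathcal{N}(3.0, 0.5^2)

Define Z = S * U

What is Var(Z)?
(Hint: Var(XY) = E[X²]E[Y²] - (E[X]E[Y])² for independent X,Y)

Var(XY) = E[X²]E[Y²] - (E[X]E[Y])²
E[S] = 0.375, Var(S) = 0.046875
E[U] = 3, Var(U) = 0.25
E[S²] = 0.046875 + 0.375² = 0.1875
E[U²] = 0.25 + 3² = 9.25
Var(Z) = 0.1875*9.25 - (0.375*3)²
= 1.734375 - 1.265625 = 0.46875

0.46875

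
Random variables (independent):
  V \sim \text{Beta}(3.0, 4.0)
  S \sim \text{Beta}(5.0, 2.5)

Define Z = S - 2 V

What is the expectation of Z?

E[Z] = -2*E[V] + 1*E[S]
E[V] = 0.42857143
E[S] = 0.66666667
E[Z] = -2*0.42857143 + 1*0.66666667 = -0.19047619

-0.19047619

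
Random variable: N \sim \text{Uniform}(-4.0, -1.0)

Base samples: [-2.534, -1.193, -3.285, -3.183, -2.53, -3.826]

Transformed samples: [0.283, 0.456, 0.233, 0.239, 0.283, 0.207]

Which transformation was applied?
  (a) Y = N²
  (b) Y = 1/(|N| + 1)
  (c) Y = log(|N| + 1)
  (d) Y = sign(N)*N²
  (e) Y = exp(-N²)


Checking option (b) Y = 1/(|N| + 1):
  N = -2.534 -> Y = 0.283 ✓
  N = -1.193 -> Y = 0.456 ✓
  N = -3.285 -> Y = 0.233 ✓
All samples match this transformation.

(b) 1/(|N| + 1)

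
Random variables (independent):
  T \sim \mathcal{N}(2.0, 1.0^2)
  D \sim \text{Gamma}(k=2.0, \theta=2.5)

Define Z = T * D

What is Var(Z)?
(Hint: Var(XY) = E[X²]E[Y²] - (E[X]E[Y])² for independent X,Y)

Var(XY) = E[X²]E[Y²] - (E[X]E[Y])²
E[T] = 2, Var(T) = 1
E[D] = 5, Var(D) = 12.5
E[T²] = 1 + 2² = 5
E[D²] = 12.5 + 5² = 37.5
Var(Z) = 5*37.5 - (2*5)²
= 187.5 - 100 = 87.5

87.5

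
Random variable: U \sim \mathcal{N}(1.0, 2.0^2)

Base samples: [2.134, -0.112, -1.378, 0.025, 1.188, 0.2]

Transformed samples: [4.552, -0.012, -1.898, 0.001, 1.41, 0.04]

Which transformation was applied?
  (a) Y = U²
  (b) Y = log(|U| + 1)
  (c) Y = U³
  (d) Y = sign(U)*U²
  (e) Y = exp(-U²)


Checking option (d) Y = sign(U)*U²:
  U = 2.134 -> Y = 4.552 ✓
  U = -0.112 -> Y = -0.012 ✓
  U = -1.378 -> Y = -1.898 ✓
All samples match this transformation.

(d) sign(U)*U²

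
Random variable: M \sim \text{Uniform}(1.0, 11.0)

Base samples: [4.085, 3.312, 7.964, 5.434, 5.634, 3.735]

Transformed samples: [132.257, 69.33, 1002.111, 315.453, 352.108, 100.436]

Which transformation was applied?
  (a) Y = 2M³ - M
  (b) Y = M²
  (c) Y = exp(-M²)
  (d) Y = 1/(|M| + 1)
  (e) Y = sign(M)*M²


Checking option (a) Y = 2M³ - M:
  M = 4.085 -> Y = 132.257 ✓
  M = 3.312 -> Y = 69.33 ✓
  M = 7.964 -> Y = 1002.111 ✓
All samples match this transformation.

(a) 2M³ - M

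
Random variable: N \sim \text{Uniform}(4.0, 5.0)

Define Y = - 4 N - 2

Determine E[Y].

For Y = -4N - 2:
E[Y] = -4 * E[N] - 2
E[N] = (4 + 5)/2 = 4.5
E[Y] = -4 * 4.5 - 2 = -20

-20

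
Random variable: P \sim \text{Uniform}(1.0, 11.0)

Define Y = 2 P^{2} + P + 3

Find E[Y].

E[Y] = 2*E[P²] + 1*E[P] + 3
E[P] = 6
E[P²] = Var(P) + (E[P])² = 8.3333333 + 36 = 44.333333
E[Y] = 2*44.333333 + 1*6 + 3 = 97.666667

97.666667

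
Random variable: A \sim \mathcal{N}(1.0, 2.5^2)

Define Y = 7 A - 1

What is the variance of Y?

For Y = aA + b: Var(Y) = a² * Var(A)
Var(A) = 2.5^2 = 6.25
Var(Y) = 7² * 6.25 = 49 * 6.25 = 306.25

306.25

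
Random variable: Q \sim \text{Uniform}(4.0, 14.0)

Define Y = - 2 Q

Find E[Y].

For Y = -2Q:
E[Y] = -2 * E[Q]
E[Q] = (4 + 14)/2 = 9
E[Y] = -2 * 9 = -18

-18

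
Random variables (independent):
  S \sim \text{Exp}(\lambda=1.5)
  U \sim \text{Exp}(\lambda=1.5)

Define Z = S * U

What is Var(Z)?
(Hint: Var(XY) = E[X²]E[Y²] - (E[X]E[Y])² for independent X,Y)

Var(XY) = E[X²]E[Y²] - (E[X]E[Y])²
E[S] = 0.66666667, Var(S) = 0.44444444
E[U] = 0.66666667, Var(U) = 0.44444444
E[S²] = 0.44444444 + 0.66666667² = 0.88888889
E[U²] = 0.44444444 + 0.66666667² = 0.88888889
Var(Z) = 0.88888889*0.88888889 - (0.66666667*0.66666667)²
= 0.79012346 - 0.19753086 = 0.59259259

0.59259259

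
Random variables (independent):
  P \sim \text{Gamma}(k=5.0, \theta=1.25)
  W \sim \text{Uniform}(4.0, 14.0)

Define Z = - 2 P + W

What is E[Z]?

E[Z] = -2*E[P] + 1*E[W]
E[P] = 6.25
E[W] = 9
E[Z] = -2*6.25 + 1*9 = -3.5

-3.5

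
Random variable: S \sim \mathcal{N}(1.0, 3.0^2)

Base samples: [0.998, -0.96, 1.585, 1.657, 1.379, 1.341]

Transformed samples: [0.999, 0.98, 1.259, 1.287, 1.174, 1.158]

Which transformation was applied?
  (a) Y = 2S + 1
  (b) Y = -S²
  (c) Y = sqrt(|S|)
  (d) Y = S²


Checking option (c) Y = sqrt(|S|):
  S = 0.998 -> Y = 0.999 ✓
  S = -0.96 -> Y = 0.98 ✓
  S = 1.585 -> Y = 1.259 ✓
All samples match this transformation.

(c) sqrt(|S|)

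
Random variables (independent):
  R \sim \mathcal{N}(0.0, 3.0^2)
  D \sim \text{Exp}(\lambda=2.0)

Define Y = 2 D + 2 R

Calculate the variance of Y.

For independent RVs: Var(aX + bY) = a²Var(X) + b²Var(Y)
Var(R) = 9
Var(D) = 0.25
Var(Y) = 2²*9 + 2²*0.25
= 4*9 + 4*0.25 = 37

37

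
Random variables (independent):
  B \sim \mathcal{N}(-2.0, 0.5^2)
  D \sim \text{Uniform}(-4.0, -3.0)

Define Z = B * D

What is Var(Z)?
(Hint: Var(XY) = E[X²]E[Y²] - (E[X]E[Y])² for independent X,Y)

Var(XY) = E[X²]E[Y²] - (E[X]E[Y])²
E[B] = -2, Var(B) = 0.25
E[D] = -3.5, Var(D) = 0.083333333
E[B²] = 0.25 + (-2)² = 4.25
E[D²] = 0.083333333 + (-3.5)² = 12.333333
Var(Z) = 4.25*12.333333 - (-2*(-3.5))²
= 52.416667 - 49 = 3.4166667

3.4166667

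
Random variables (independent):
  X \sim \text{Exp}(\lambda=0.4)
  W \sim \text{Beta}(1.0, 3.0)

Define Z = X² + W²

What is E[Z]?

E[Z] = E[X²] + E[W²]
E[X²] = Var(X) + E[X]² = 6.25 + 6.25 = 12.5
E[W²] = Var(W) + E[W]² = 0.0375 + 0.0625 = 0.1
E[Z] = 12.5 + 0.1 = 12.6

12.6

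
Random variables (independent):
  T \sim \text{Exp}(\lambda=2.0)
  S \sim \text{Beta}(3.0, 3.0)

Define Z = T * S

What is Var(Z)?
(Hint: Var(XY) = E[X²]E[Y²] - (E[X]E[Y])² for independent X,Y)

Var(XY) = E[X²]E[Y²] - (E[X]E[Y])²
E[T] = 0.5, Var(T) = 0.25
E[S] = 0.5, Var(S) = 0.035714286
E[T²] = 0.25 + 0.5² = 0.5
E[S²] = 0.035714286 + 0.5² = 0.28571429
Var(Z) = 0.5*0.28571429 - (0.5*0.5)²
= 0.14285714 - 0.0625 = 0.080357143

0.080357143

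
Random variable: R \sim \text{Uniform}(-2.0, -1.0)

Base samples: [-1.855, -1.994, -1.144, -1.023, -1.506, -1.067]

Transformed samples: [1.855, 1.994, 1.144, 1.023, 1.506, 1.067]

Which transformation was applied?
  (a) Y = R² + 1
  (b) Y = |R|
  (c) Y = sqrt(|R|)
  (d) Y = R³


Checking option (b) Y = |R|:
  R = -1.855 -> Y = 1.855 ✓
  R = -1.994 -> Y = 1.994 ✓
  R = -1.144 -> Y = 1.144 ✓
All samples match this transformation.

(b) |R|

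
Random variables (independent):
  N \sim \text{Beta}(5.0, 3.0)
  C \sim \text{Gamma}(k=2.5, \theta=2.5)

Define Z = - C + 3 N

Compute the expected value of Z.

E[Z] = 3*E[N] - 1*E[C]
E[N] = 0.625
E[C] = 6.25
E[Z] = 3*0.625 - 1*6.25 = -4.375

-4.375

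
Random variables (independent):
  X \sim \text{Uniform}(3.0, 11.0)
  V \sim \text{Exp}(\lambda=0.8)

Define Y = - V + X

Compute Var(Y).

For independent RVs: Var(aX + bY) = a²Var(X) + b²Var(Y)
Var(X) = 5.3333333
Var(V) = 1.5625
Var(Y) = 1²*5.3333333 + (-1)²*1.5625
= 1*5.3333333 + 1*1.5625 = 6.8958333

6.8958333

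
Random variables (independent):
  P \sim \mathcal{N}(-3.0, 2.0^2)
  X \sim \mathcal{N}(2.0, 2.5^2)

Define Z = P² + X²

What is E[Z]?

E[Z] = E[P²] + E[X²]
E[P²] = Var(P) + E[P]² = 4 + 9 = 13
E[X²] = Var(X) + E[X]² = 6.25 + 4 = 10.25
E[Z] = 13 + 10.25 = 23.25

23.25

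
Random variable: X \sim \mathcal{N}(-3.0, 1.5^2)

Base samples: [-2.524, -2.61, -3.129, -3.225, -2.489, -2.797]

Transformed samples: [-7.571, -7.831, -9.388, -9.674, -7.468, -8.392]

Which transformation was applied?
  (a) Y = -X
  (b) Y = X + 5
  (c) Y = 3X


Checking option (c) Y = 3X:
  X = -2.524 -> Y = -7.571 ✓
  X = -2.61 -> Y = -7.831 ✓
  X = -3.129 -> Y = -9.388 ✓
All samples match this transformation.

(c) 3X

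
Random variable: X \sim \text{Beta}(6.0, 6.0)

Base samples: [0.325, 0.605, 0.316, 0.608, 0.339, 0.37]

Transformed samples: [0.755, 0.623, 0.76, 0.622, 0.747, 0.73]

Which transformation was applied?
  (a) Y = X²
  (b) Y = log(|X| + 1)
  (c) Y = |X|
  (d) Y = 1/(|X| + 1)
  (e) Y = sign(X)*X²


Checking option (d) Y = 1/(|X| + 1):
  X = 0.325 -> Y = 0.755 ✓
  X = 0.605 -> Y = 0.623 ✓
  X = 0.316 -> Y = 0.76 ✓
All samples match this transformation.

(d) 1/(|X| + 1)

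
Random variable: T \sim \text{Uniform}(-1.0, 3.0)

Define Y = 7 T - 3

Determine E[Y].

For Y = 7T - 3:
E[Y] = 7 * E[T] - 3
E[T] = (-1 + 3)/2 = 1
E[Y] = 7 * 1 - 3 = 4

4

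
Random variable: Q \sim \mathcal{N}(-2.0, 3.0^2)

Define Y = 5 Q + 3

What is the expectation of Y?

For Y = 5Q + 3:
E[Y] = 5 * E[Q] + 3
E[Q] = -2.0 = -2
E[Y] = 5 * (-2) + 3 = -7

-7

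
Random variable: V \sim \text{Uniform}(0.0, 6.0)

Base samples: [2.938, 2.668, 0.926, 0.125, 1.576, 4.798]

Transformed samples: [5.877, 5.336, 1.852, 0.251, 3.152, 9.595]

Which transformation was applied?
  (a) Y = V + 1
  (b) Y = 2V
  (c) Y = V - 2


Checking option (b) Y = 2V:
  V = 2.938 -> Y = 5.877 ✓
  V = 2.668 -> Y = 5.336 ✓
  V = 0.926 -> Y = 1.852 ✓
All samples match this transformation.

(b) 2V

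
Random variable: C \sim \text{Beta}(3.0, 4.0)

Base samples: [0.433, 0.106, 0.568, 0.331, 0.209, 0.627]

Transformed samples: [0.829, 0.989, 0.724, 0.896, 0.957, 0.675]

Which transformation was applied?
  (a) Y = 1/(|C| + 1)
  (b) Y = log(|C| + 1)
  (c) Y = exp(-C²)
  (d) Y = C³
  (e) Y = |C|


Checking option (c) Y = exp(-C²):
  C = 0.433 -> Y = 0.829 ✓
  C = 0.106 -> Y = 0.989 ✓
  C = 0.568 -> Y = 0.724 ✓
All samples match this transformation.

(c) exp(-C²)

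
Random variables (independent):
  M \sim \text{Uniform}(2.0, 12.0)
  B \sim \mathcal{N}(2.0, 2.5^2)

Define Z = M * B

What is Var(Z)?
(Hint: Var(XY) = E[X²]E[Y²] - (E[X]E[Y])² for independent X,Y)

Var(XY) = E[X²]E[Y²] - (E[X]E[Y])²
E[M] = 7, Var(M) = 8.3333333
E[B] = 2, Var(B) = 6.25
E[M²] = 8.3333333 + 7² = 57.333333
E[B²] = 6.25 + 2² = 10.25
Var(Z) = 57.333333*10.25 - (7*2)²
= 587.66667 - 196 = 391.66667

391.66667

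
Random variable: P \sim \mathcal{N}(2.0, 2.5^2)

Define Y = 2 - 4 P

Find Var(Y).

For Y = aP + b: Var(Y) = a² * Var(P)
Var(P) = 2.5^2 = 6.25
Var(Y) = (-4)² * 6.25 = 16 * 6.25 = 100

100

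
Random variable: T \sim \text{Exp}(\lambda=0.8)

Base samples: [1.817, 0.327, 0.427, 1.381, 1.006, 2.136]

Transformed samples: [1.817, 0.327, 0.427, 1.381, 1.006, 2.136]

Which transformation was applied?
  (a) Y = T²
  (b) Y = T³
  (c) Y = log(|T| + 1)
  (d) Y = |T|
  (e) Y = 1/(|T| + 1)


Checking option (d) Y = |T|:
  T = 1.817 -> Y = 1.817 ✓
  T = 0.327 -> Y = 0.327 ✓
  T = 0.427 -> Y = 0.427 ✓
All samples match this transformation.

(d) |T|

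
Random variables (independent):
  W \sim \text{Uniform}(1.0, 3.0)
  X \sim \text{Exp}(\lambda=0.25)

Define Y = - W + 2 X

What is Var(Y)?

For independent RVs: Var(aX + bY) = a²Var(X) + b²Var(Y)
Var(W) = 0.33333333
Var(X) = 16
Var(Y) = (-1)²*0.33333333 + 2²*16
= 1*0.33333333 + 4*16 = 64.333333

64.333333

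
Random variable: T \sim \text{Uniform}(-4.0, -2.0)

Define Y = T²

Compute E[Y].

Using E[X²] = Var(X) + (E[X])²:
E[T] = -3
Var(T) = (-2 + 4)^2/12 = 0.33333333
E[T²] = 0.33333333 + (-3)² = 0.33333333 + 9 = 9.3333333

9.3333333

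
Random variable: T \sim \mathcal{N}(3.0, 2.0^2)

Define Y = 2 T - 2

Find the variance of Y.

For Y = aT + b: Var(Y) = a² * Var(T)
Var(T) = 2.0^2 = 4
Var(Y) = 2² * 4 = 4 * 4 = 16

16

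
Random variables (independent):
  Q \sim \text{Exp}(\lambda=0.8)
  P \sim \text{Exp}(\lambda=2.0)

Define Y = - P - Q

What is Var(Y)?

For independent RVs: Var(aX + bY) = a²Var(X) + b²Var(Y)
Var(Q) = 1.5625
Var(P) = 0.25
Var(Y) = (-1)²*1.5625 + (-1)²*0.25
= 1*1.5625 + 1*0.25 = 1.8125

1.8125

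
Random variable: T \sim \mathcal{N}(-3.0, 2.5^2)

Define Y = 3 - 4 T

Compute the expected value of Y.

For Y = -4T + 3:
E[Y] = -4 * E[T] + 3
E[T] = -3.0 = -3
E[Y] = -4 * (-3) + 3 = 15

15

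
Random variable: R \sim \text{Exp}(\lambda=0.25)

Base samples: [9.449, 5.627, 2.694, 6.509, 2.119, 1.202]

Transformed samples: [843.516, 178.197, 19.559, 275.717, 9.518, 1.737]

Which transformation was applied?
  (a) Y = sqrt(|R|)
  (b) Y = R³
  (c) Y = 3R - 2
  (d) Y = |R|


Checking option (b) Y = R³:
  R = 9.449 -> Y = 843.516 ✓
  R = 5.627 -> Y = 178.197 ✓
  R = 2.694 -> Y = 19.559 ✓
All samples match this transformation.

(b) R³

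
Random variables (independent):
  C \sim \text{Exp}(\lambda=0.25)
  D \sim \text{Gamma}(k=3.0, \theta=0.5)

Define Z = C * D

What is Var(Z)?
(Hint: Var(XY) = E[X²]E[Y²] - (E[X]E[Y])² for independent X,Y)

Var(XY) = E[X²]E[Y²] - (E[X]E[Y])²
E[C] = 4, Var(C) = 16
E[D] = 1.5, Var(D) = 0.75
E[C²] = 16 + 4² = 32
E[D²] = 0.75 + 1.5² = 3
Var(Z) = 32*3 - (4*1.5)²
= 96 - 36 = 60

60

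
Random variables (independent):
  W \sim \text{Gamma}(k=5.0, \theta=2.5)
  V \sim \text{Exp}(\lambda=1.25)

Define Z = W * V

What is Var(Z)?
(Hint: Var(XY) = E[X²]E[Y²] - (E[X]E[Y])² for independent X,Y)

Var(XY) = E[X²]E[Y²] - (E[X]E[Y])²
E[W] = 12.5, Var(W) = 31.25
E[V] = 0.8, Var(V) = 0.64
E[W²] = 31.25 + 12.5² = 187.5
E[V²] = 0.64 + 0.8² = 1.28
Var(Z) = 187.5*1.28 - (12.5*0.8)²
= 240 - 100 = 140

140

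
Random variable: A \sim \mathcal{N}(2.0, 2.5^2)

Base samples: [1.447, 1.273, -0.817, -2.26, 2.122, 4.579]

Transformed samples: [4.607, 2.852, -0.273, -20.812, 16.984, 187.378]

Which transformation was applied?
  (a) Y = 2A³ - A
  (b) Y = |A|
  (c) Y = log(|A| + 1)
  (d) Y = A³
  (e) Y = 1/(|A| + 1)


Checking option (a) Y = 2A³ - A:
  A = 1.447 -> Y = 4.607 ✓
  A = 1.273 -> Y = 2.852 ✓
  A = -0.817 -> Y = -0.273 ✓
All samples match this transformation.

(a) 2A³ - A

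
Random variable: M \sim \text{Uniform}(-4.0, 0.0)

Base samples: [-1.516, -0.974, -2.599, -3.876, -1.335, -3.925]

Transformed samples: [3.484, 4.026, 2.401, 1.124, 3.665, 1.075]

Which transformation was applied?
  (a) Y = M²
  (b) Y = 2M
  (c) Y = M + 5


Checking option (c) Y = M + 5:
  M = -1.516 -> Y = 3.484 ✓
  M = -0.974 -> Y = 4.026 ✓
  M = -2.599 -> Y = 2.401 ✓
All samples match this transformation.

(c) M + 5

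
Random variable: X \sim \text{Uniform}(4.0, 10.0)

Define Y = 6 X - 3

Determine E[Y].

For Y = 6X - 3:
E[Y] = 6 * E[X] - 3
E[X] = (4 + 10)/2 = 7
E[Y] = 6 * 7 - 3 = 39

39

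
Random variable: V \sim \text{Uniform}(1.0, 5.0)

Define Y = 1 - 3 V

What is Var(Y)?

For Y = aV + b: Var(Y) = a² * Var(V)
Var(V) = (5 - 1)^2/12 = 1.3333333
Var(Y) = (-3)² * 1.3333333 = 9 * 1.3333333 = 12

12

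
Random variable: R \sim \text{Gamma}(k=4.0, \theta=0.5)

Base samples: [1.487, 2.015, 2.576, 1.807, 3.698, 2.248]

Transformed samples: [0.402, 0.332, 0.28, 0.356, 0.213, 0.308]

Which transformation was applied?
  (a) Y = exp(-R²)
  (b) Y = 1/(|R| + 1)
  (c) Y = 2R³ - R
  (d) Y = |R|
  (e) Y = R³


Checking option (b) Y = 1/(|R| + 1):
  R = 1.487 -> Y = 0.402 ✓
  R = 2.015 -> Y = 0.332 ✓
  R = 2.576 -> Y = 0.28 ✓
All samples match this transformation.

(b) 1/(|R| + 1)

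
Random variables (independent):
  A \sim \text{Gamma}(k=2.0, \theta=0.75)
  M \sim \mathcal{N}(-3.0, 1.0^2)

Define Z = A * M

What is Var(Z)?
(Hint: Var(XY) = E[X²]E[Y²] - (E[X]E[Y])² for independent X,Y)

Var(XY) = E[X²]E[Y²] - (E[X]E[Y])²
E[A] = 1.5, Var(A) = 1.125
E[M] = -3, Var(M) = 1
E[A²] = 1.125 + 1.5² = 3.375
E[M²] = 1 + (-3)² = 10
Var(Z) = 3.375*10 - (1.5*(-3))²
= 33.75 - 20.25 = 13.5

13.5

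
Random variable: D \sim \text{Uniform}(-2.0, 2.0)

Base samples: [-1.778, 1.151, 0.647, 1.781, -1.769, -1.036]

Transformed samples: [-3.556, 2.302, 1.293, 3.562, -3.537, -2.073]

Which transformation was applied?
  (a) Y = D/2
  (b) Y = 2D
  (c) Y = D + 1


Checking option (b) Y = 2D:
  D = -1.778 -> Y = -3.556 ✓
  D = 1.151 -> Y = 2.302 ✓
  D = 0.647 -> Y = 1.293 ✓
All samples match this transformation.

(b) 2D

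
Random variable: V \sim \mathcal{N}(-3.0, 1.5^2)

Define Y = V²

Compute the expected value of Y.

Using E[X²] = Var(X) + (E[X])²:
E[V] = -3
Var(V) = 1.5^2 = 2.25
E[V²] = 2.25 + (-3)² = 2.25 + 9 = 11.25

11.25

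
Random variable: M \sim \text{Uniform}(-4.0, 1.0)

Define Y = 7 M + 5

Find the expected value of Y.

For Y = 7M + 5:
E[Y] = 7 * E[M] + 5
E[M] = (-4 + 1)/2 = -1.5
E[Y] = 7 * (-1.5) + 5 = -5.5

-5.5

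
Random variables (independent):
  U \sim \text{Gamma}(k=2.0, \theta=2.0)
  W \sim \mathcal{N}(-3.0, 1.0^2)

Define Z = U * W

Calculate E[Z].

For independent RVs: E[XY] = E[X]*E[Y]
E[U] = 4
E[W] = -3
E[Z] = 4 * (-3) = -12

-12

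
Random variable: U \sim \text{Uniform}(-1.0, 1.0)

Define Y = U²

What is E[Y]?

E[U²] = Var(U) + (E[U])² = 0.33333333 + 0 = 0.33333333

0.33333333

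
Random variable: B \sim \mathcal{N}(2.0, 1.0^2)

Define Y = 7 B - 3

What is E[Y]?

For Y = 7B - 3:
E[Y] = 7 * E[B] - 3
E[B] = 2.0 = 2
E[Y] = 7 * 2 - 3 = 11

11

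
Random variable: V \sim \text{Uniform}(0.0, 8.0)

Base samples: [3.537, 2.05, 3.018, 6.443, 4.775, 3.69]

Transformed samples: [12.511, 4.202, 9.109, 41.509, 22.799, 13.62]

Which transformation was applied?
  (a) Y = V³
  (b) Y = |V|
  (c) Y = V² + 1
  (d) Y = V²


Checking option (d) Y = V²:
  V = 3.537 -> Y = 12.511 ✓
  V = 2.05 -> Y = 4.202 ✓
  V = 3.018 -> Y = 9.109 ✓
All samples match this transformation.

(d) V²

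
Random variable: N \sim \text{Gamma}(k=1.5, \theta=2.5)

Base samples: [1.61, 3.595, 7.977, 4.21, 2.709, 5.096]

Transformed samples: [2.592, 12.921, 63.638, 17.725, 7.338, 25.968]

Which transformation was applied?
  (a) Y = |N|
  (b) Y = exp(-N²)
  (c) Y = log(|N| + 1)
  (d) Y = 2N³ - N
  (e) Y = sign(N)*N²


Checking option (e) Y = sign(N)*N²:
  N = 1.61 -> Y = 2.592 ✓
  N = 3.595 -> Y = 12.921 ✓
  N = 7.977 -> Y = 63.638 ✓
All samples match this transformation.

(e) sign(N)*N²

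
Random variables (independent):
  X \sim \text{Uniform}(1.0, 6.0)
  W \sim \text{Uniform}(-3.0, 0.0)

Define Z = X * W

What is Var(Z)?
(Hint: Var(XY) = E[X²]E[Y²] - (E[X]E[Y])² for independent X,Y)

Var(XY) = E[X²]E[Y²] - (E[X]E[Y])²
E[X] = 3.5, Var(X) = 2.0833333
E[W] = -1.5, Var(W) = 0.75
E[X²] = 2.0833333 + 3.5² = 14.333333
E[W²] = 0.75 + (-1.5)² = 3
Var(Z) = 14.333333*3 - (3.5*(-1.5))²
= 43 - 27.5625 = 15.4375

15.4375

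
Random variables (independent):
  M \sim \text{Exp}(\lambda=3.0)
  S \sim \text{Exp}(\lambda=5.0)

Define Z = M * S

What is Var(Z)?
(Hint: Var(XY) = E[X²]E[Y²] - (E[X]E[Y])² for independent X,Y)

Var(XY) = E[X²]E[Y²] - (E[X]E[Y])²
E[M] = 0.33333333, Var(M) = 0.11111111
E[S] = 0.2, Var(S) = 0.04
E[M²] = 0.11111111 + 0.33333333² = 0.22222222
E[S²] = 0.04 + 0.2² = 0.08
Var(Z) = 0.22222222*0.08 - (0.33333333*0.2)²
= 0.017777778 - 0.0044444444 = 0.013333333

0.013333333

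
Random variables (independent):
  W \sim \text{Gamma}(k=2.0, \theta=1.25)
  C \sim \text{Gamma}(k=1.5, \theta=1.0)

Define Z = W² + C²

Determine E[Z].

E[Z] = E[W²] + E[C²]
E[W²] = Var(W) + E[W]² = 3.125 + 6.25 = 9.375
E[C²] = Var(C) + E[C]² = 1.5 + 2.25 = 3.75
E[Z] = 9.375 + 3.75 = 13.125

13.125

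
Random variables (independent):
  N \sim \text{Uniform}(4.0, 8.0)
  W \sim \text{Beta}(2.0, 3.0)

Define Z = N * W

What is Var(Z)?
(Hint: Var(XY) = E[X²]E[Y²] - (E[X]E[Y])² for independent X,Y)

Var(XY) = E[X²]E[Y²] - (E[X]E[Y])²
E[N] = 6, Var(N) = 1.3333333
E[W] = 0.4, Var(W) = 0.04
E[N²] = 1.3333333 + 6² = 37.333333
E[W²] = 0.04 + 0.4² = 0.2
Var(Z) = 37.333333*0.2 - (6*0.4)²
= 7.4666667 - 5.76 = 1.7066667

1.7066667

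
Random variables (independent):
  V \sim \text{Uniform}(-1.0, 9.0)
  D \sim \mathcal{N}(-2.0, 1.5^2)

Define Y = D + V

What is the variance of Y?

For independent RVs: Var(aX + bY) = a²Var(X) + b²Var(Y)
Var(V) = 8.3333333
Var(D) = 2.25
Var(Y) = 1²*8.3333333 + 1²*2.25
= 1*8.3333333 + 1*2.25 = 10.583333

10.583333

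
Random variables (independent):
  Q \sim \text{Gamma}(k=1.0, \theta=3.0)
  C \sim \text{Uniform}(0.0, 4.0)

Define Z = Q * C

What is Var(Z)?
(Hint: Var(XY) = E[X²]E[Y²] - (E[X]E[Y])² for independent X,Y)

Var(XY) = E[X²]E[Y²] - (E[X]E[Y])²
E[Q] = 3, Var(Q) = 9
E[C] = 2, Var(C) = 1.3333333
E[Q²] = 9 + 3² = 18
E[C²] = 1.3333333 + 2² = 5.3333333
Var(Z) = 18*5.3333333 - (3*2)²
= 96 - 36 = 60

60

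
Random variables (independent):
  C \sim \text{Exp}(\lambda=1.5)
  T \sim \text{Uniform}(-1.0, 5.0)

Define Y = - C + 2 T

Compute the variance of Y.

For independent RVs: Var(aX + bY) = a²Var(X) + b²Var(Y)
Var(C) = 0.44444444
Var(T) = 3
Var(Y) = (-1)²*0.44444444 + 2²*3
= 1*0.44444444 + 4*3 = 12.444444

12.444444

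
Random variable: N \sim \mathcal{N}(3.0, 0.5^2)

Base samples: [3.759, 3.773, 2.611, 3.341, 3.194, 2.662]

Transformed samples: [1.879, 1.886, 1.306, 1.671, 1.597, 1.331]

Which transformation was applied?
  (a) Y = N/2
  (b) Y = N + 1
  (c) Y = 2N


Checking option (a) Y = N/2:
  N = 3.759 -> Y = 1.879 ✓
  N = 3.773 -> Y = 1.886 ✓
  N = 2.611 -> Y = 1.306 ✓
All samples match this transformation.

(a) N/2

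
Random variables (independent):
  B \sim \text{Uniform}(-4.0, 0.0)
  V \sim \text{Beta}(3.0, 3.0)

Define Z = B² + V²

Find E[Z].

E[Z] = E[B²] + E[V²]
E[B²] = Var(B) + E[B]² = 1.3333333 + 4 = 5.3333333
E[V²] = Var(V) + E[V]² = 0.035714286 + 0.25 = 0.28571429
E[Z] = 5.3333333 + 0.28571429 = 5.6190476

5.6190476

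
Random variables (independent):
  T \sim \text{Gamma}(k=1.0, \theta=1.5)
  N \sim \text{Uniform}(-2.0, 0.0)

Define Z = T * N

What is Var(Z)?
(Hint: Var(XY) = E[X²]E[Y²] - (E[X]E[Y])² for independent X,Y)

Var(XY) = E[X²]E[Y²] - (E[X]E[Y])²
E[T] = 1.5, Var(T) = 2.25
E[N] = -1, Var(N) = 0.33333333
E[T²] = 2.25 + 1.5² = 4.5
E[N²] = 0.33333333 + (-1)² = 1.3333333
Var(Z) = 4.5*1.3333333 - (1.5*(-1))²
= 6 - 2.25 = 3.75

3.75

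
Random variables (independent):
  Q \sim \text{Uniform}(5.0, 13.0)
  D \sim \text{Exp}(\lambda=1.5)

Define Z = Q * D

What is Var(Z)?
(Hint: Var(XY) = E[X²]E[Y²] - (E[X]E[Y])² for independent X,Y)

Var(XY) = E[X²]E[Y²] - (E[X]E[Y])²
E[Q] = 9, Var(Q) = 5.3333333
E[D] = 0.66666667, Var(D) = 0.44444444
E[Q²] = 5.3333333 + 9² = 86.333333
E[D²] = 0.44444444 + 0.66666667² = 0.88888889
Var(Z) = 86.333333*0.88888889 - (9*0.66666667)²
= 76.740741 - 36 = 40.740741

40.740741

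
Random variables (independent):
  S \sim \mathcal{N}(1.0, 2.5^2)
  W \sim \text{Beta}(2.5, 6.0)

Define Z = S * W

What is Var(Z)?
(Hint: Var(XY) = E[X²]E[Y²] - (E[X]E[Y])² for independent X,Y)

Var(XY) = E[X²]E[Y²] - (E[X]E[Y])²
E[S] = 1, Var(S) = 6.25
E[W] = 0.29411765, Var(W) = 0.021853943
E[S²] = 6.25 + 1² = 7.25
E[W²] = 0.021853943 + 0.29411765² = 0.10835913
Var(Z) = 7.25*0.10835913 - (1*0.29411765)²
= 0.78560372 - 0.08650519 = 0.69909852

0.69909852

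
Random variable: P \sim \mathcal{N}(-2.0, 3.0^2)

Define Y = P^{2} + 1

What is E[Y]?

E[Y] = 1*E[P²] + 1
E[P] = -2
E[P²] = Var(P) + (E[P])² = 9 + 4 = 13
E[Y] = 1*13 + 1 = 14

14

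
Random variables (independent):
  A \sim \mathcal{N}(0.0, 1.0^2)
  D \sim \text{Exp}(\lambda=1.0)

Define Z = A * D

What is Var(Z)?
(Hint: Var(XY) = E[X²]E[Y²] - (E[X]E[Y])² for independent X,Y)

Var(XY) = E[X²]E[Y²] - (E[X]E[Y])²
E[A] = 0, Var(A) = 1
E[D] = 1, Var(D) = 1
E[A²] = 1 + 0² = 1
E[D²] = 1 + 1² = 2
Var(Z) = 1*2 - (0*1)²
= 2 - 0 = 2

2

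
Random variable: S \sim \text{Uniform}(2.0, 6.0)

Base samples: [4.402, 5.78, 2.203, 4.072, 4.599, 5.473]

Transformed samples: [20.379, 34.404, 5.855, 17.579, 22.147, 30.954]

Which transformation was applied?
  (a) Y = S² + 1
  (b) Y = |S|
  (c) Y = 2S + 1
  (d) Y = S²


Checking option (a) Y = S² + 1:
  S = 4.402 -> Y = 20.379 ✓
  S = 5.78 -> Y = 34.404 ✓
  S = 2.203 -> Y = 5.855 ✓
All samples match this transformation.

(a) S² + 1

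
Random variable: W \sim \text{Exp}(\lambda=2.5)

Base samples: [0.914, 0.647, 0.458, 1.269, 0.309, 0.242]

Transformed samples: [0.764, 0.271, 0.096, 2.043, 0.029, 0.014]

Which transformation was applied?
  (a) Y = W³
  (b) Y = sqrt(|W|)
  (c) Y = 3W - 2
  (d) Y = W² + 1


Checking option (a) Y = W³:
  W = 0.914 -> Y = 0.764 ✓
  W = 0.647 -> Y = 0.271 ✓
  W = 0.458 -> Y = 0.096 ✓
All samples match this transformation.

(a) W³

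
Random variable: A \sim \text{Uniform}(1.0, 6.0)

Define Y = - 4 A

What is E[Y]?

For Y = -4A:
E[Y] = -4 * E[A]
E[A] = (1 + 6)/2 = 3.5
E[Y] = -4 * 3.5 = -14

-14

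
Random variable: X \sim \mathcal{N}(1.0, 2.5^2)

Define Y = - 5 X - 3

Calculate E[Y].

For Y = -5X - 3:
E[Y] = -5 * E[X] - 3
E[X] = 1.0 = 1
E[Y] = -5 * 1 - 3 = -8

-8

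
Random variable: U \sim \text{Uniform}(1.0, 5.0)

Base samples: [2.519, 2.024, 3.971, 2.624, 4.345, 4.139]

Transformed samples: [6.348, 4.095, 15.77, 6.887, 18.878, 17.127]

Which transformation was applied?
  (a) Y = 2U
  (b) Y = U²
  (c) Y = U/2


Checking option (b) Y = U²:
  U = 2.519 -> Y = 6.348 ✓
  U = 2.024 -> Y = 4.095 ✓
  U = 3.971 -> Y = 15.77 ✓
All samples match this transformation.

(b) U²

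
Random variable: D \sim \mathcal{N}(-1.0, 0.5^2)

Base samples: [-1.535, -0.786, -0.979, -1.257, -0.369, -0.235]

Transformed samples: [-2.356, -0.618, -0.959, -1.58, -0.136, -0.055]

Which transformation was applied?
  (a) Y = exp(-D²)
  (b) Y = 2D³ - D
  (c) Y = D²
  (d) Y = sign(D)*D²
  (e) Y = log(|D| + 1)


Checking option (d) Y = sign(D)*D²:
  D = -1.535 -> Y = -2.356 ✓
  D = -0.786 -> Y = -0.618 ✓
  D = -0.979 -> Y = -0.959 ✓
All samples match this transformation.

(d) sign(D)*D²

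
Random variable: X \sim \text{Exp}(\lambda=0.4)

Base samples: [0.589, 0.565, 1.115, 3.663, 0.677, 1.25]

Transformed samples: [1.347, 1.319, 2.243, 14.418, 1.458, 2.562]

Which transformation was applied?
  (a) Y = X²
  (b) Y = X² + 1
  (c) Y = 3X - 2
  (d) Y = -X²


Checking option (b) Y = X² + 1:
  X = 0.589 -> Y = 1.347 ✓
  X = 0.565 -> Y = 1.319 ✓
  X = 1.115 -> Y = 2.243 ✓
All samples match this transformation.

(b) X² + 1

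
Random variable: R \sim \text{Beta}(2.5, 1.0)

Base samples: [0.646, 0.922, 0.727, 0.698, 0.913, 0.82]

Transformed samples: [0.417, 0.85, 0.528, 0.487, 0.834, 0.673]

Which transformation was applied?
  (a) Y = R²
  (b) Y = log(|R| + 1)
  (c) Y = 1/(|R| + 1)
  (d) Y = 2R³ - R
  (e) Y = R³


Checking option (a) Y = R²:
  R = 0.646 -> Y = 0.417 ✓
  R = 0.922 -> Y = 0.85 ✓
  R = 0.727 -> Y = 0.528 ✓
All samples match this transformation.

(a) R²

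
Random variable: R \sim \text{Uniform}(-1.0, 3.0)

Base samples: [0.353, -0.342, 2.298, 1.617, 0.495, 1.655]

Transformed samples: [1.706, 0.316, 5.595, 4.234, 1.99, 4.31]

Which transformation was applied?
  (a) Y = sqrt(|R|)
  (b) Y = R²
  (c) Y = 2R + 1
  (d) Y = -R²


Checking option (c) Y = 2R + 1:
  R = 0.353 -> Y = 1.706 ✓
  R = -0.342 -> Y = 0.316 ✓
  R = 2.298 -> Y = 5.595 ✓
All samples match this transformation.

(c) 2R + 1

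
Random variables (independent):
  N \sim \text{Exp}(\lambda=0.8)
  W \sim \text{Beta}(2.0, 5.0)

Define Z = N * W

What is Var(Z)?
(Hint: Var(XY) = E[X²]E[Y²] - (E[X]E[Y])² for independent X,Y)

Var(XY) = E[X²]E[Y²] - (E[X]E[Y])²
E[N] = 1.25, Var(N) = 1.5625
E[W] = 0.28571429, Var(W) = 0.025510204
E[N²] = 1.5625 + 1.25² = 3.125
E[W²] = 0.025510204 + 0.28571429² = 0.10714286
Var(Z) = 3.125*0.10714286 - (1.25*0.28571429)²
= 0.33482143 - 0.12755102 = 0.20727041

0.20727041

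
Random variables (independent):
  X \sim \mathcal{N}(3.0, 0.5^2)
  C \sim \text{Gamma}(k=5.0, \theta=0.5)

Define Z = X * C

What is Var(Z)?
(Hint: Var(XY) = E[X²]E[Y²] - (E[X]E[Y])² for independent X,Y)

Var(XY) = E[X²]E[Y²] - (E[X]E[Y])²
E[X] = 3, Var(X) = 0.25
E[C] = 2.5, Var(C) = 1.25
E[X²] = 0.25 + 3² = 9.25
E[C²] = 1.25 + 2.5² = 7.5
Var(Z) = 9.25*7.5 - (3*2.5)²
= 69.375 - 56.25 = 13.125

13.125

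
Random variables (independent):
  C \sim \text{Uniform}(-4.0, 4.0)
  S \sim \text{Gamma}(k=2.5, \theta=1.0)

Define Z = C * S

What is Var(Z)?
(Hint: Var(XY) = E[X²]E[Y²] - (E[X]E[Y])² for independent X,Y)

Var(XY) = E[X²]E[Y²] - (E[X]E[Y])²
E[C] = 0, Var(C) = 5.3333333
E[S] = 2.5, Var(S) = 2.5
E[C²] = 5.3333333 + 0² = 5.3333333
E[S²] = 2.5 + 2.5² = 8.75
Var(Z) = 5.3333333*8.75 - (0*2.5)²
= 46.666667 - 0 = 46.666667

46.666667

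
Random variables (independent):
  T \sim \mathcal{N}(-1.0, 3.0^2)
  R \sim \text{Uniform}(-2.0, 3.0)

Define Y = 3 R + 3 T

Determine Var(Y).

For independent RVs: Var(aX + bY) = a²Var(X) + b²Var(Y)
Var(T) = 9
Var(R) = 2.0833333
Var(Y) = 3²*9 + 3²*2.0833333
= 9*9 + 9*2.0833333 = 99.75

99.75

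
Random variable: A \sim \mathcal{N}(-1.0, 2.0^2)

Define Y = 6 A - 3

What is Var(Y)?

For Y = aA + b: Var(Y) = a² * Var(A)
Var(A) = 2.0^2 = 4
Var(Y) = 6² * 4 = 36 * 4 = 144

144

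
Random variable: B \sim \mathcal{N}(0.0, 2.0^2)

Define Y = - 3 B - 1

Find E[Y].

For Y = -3B - 1:
E[Y] = -3 * E[B] - 1
E[B] = 0.0 = 0
E[Y] = -3 * 0 - 1 = -1

-1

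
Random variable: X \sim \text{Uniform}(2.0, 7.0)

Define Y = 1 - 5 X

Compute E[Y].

For Y = -5X + 1:
E[Y] = -5 * E[X] + 1
E[X] = (2 + 7)/2 = 4.5
E[Y] = -5 * 4.5 + 1 = -21.5

-21.5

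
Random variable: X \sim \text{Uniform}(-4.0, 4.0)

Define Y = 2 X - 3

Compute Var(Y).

For Y = aX + b: Var(Y) = a² * Var(X)
Var(X) = (4 + 4)^2/12 = 5.3333333
Var(Y) = 2² * 5.3333333 = 4 * 5.3333333 = 21.333333

21.333333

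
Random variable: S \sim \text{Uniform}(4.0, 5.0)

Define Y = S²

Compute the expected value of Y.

Using E[X²] = Var(X) + (E[X])²:
E[S] = 4.5
Var(S) = (5 - 4)^2/12 = 0.083333333
E[S²] = 0.083333333 + 4.5² = 0.083333333 + 20.25 = 20.333333

20.333333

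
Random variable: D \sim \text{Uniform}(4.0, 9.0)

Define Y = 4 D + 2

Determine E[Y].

For Y = 4D + 2:
E[Y] = 4 * E[D] + 2
E[D] = (4 + 9)/2 = 6.5
E[Y] = 4 * 6.5 + 2 = 28

28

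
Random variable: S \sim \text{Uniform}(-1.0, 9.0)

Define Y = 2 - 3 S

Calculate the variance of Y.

For Y = aS + b: Var(Y) = a² * Var(S)
Var(S) = (9 + 1)^2/12 = 8.3333333
Var(Y) = (-3)² * 8.3333333 = 9 * 8.3333333 = 75

75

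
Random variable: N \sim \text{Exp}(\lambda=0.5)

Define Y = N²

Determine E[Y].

E[N²] = Var(N) + (E[N])² = 4 + 4 = 8

8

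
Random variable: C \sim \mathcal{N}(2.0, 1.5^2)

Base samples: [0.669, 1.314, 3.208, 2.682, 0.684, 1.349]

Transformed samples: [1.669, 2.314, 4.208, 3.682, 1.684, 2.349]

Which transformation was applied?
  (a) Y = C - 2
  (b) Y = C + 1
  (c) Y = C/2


Checking option (b) Y = C + 1:
  C = 0.669 -> Y = 1.669 ✓
  C = 1.314 -> Y = 2.314 ✓
  C = 3.208 -> Y = 4.208 ✓
All samples match this transformation.

(b) C + 1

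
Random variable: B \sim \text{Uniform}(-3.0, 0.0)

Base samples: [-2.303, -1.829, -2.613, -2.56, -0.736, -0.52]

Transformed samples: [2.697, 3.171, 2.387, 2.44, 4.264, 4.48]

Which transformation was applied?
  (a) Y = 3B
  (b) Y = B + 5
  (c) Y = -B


Checking option (b) Y = B + 5:
  B = -2.303 -> Y = 2.697 ✓
  B = -1.829 -> Y = 3.171 ✓
  B = -2.613 -> Y = 2.387 ✓
All samples match this transformation.

(b) B + 5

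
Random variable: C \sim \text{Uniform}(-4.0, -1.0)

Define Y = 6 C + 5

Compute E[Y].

For Y = 6C + 5:
E[Y] = 6 * E[C] + 5
E[C] = (-4 - 1)/2 = -2.5
E[Y] = 6 * (-2.5) + 5 = -10

-10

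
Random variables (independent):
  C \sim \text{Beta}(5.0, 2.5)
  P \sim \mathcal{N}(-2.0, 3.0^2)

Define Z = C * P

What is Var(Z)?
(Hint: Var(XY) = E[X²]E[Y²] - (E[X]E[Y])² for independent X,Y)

Var(XY) = E[X²]E[Y²] - (E[X]E[Y])²
E[C] = 0.66666667, Var(C) = 0.026143791
E[P] = -2, Var(P) = 9
E[C²] = 0.026143791 + 0.66666667² = 0.47058824
E[P²] = 9 + (-2)² = 13
Var(Z) = 0.47058824*13 - (0.66666667*(-2))²
= 6.1176471 - 1.7777778 = 4.3398693

4.3398693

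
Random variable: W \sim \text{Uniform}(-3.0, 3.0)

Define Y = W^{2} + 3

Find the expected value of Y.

E[Y] = 1*E[W²] + 3
E[W] = 0
E[W²] = Var(W) + (E[W])² = 3 + 0 = 3
E[Y] = 1*3 + 3 = 6

6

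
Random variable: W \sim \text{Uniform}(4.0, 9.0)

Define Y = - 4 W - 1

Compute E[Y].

For Y = -4W - 1:
E[Y] = -4 * E[W] - 1
E[W] = (4 + 9)/2 = 6.5
E[Y] = -4 * 6.5 - 1 = -27

-27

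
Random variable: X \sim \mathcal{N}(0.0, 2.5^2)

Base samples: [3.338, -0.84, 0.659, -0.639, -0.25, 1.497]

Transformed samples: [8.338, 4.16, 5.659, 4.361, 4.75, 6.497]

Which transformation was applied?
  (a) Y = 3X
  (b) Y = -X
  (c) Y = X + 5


Checking option (c) Y = X + 5:
  X = 3.338 -> Y = 8.338 ✓
  X = -0.84 -> Y = 4.16 ✓
  X = 0.659 -> Y = 5.659 ✓
All samples match this transformation.

(c) X + 5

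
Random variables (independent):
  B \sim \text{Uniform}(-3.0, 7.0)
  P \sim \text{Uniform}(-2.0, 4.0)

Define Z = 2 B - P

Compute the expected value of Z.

E[Z] = 2*E[B] - 1*E[P]
E[B] = 2
E[P] = 1
E[Z] = 2*2 - 1*1 = 3

3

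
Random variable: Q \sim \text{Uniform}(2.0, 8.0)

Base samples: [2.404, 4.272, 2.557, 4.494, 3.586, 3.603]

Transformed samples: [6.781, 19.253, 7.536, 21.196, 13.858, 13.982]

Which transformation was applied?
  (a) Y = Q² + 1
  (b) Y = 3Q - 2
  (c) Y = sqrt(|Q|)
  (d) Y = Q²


Checking option (a) Y = Q² + 1:
  Q = 2.404 -> Y = 6.781 ✓
  Q = 4.272 -> Y = 19.253 ✓
  Q = 2.557 -> Y = 7.536 ✓
All samples match this transformation.

(a) Q² + 1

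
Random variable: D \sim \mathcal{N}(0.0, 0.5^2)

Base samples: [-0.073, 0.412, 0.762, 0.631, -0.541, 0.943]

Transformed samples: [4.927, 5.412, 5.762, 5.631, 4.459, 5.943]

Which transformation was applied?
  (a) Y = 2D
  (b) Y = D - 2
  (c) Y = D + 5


Checking option (c) Y = D + 5:
  D = -0.073 -> Y = 4.927 ✓
  D = 0.412 -> Y = 5.412 ✓
  D = 0.762 -> Y = 5.762 ✓
All samples match this transformation.

(c) D + 5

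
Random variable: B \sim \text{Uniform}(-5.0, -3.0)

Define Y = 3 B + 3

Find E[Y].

For Y = 3B + 3:
E[Y] = 3 * E[B] + 3
E[B] = (-5 - 3)/2 = -4
E[Y] = 3 * (-4) + 3 = -9

-9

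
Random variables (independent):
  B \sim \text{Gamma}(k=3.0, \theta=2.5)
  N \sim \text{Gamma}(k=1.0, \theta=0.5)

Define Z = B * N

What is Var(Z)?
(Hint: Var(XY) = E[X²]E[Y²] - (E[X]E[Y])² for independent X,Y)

Var(XY) = E[X²]E[Y²] - (E[X]E[Y])²
E[B] = 7.5, Var(B) = 18.75
E[N] = 0.5, Var(N) = 0.25
E[B²] = 18.75 + 7.5² = 75
E[N²] = 0.25 + 0.5² = 0.5
Var(Z) = 75*0.5 - (7.5*0.5)²
= 37.5 - 14.0625 = 23.4375

23.4375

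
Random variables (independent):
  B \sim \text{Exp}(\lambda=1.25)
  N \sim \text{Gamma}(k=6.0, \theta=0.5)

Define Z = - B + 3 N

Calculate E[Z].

E[Z] = -1*E[B] + 3*E[N]
E[B] = 0.8
E[N] = 3
E[Z] = -1*0.8 + 3*3 = 8.2

8.2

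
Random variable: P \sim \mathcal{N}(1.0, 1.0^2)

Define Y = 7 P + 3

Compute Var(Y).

For Y = aP + b: Var(Y) = a² * Var(P)
Var(P) = 1.0^2 = 1
Var(Y) = 7² * 1 = 49 * 1 = 49

49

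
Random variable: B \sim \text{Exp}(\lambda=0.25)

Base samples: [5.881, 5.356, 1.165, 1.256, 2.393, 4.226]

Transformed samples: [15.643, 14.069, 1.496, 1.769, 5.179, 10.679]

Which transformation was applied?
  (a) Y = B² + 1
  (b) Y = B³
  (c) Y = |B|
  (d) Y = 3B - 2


Checking option (d) Y = 3B - 2:
  B = 5.881 -> Y = 15.643 ✓
  B = 5.356 -> Y = 14.069 ✓
  B = 1.165 -> Y = 1.496 ✓
All samples match this transformation.

(d) 3B - 2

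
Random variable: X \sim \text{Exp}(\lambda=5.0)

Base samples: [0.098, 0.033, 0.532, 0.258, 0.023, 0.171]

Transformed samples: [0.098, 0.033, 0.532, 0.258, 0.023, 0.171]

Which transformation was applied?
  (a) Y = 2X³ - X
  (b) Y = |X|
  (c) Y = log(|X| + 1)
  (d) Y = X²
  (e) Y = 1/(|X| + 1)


Checking option (b) Y = |X|:
  X = 0.098 -> Y = 0.098 ✓
  X = 0.033 -> Y = 0.033 ✓
  X = 0.532 -> Y = 0.532 ✓
All samples match this transformation.

(b) |X|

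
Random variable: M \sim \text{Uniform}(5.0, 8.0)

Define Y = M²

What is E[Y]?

E[M²] = Var(M) + (E[M])² = 0.75 + 42.25 = 43

43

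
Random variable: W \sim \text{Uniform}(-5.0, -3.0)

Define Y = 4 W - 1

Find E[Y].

For Y = 4W - 1:
E[Y] = 4 * E[W] - 1
E[W] = (-5 - 3)/2 = -4
E[Y] = 4 * (-4) - 1 = -17

-17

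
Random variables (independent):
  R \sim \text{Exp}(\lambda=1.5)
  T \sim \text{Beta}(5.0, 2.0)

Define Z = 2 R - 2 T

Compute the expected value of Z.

E[Z] = 2*E[R] - 2*E[T]
E[R] = 0.66666667
E[T] = 0.71428571
E[Z] = 2*0.66666667 - 2*0.71428571 = -0.095238095

-0.095238095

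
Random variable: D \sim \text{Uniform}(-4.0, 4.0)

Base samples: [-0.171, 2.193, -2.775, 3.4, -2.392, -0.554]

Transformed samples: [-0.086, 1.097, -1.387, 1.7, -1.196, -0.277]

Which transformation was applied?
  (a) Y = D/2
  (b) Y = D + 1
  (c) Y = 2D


Checking option (a) Y = D/2:
  D = -0.171 -> Y = -0.086 ✓
  D = 2.193 -> Y = 1.097 ✓
  D = -2.775 -> Y = -1.387 ✓
All samples match this transformation.

(a) D/2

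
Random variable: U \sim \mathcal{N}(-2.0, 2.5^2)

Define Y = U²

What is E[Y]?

E[U²] = Var(U) + (E[U])² = 6.25 + 4 = 10.25

10.25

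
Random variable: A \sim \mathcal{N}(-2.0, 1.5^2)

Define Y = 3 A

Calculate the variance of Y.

For Y = aA + b: Var(Y) = a² * Var(A)
Var(A) = 1.5^2 = 2.25
Var(Y) = 3² * 2.25 = 9 * 2.25 = 20.25

20.25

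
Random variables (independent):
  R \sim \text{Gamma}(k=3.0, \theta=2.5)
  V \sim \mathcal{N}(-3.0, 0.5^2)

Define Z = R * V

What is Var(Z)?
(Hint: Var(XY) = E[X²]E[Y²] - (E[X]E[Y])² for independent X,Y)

Var(XY) = E[X²]E[Y²] - (E[X]E[Y])²
E[R] = 7.5, Var(R) = 18.75
E[V] = -3, Var(V) = 0.25
E[R²] = 18.75 + 7.5² = 75
E[V²] = 0.25 + (-3)² = 9.25
Var(Z) = 75*9.25 - (7.5*(-3))²
= 693.75 - 506.25 = 187.5

187.5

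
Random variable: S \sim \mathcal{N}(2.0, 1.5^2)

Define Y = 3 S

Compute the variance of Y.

For Y = aS + b: Var(Y) = a² * Var(S)
Var(S) = 1.5^2 = 2.25
Var(Y) = 3² * 2.25 = 9 * 2.25 = 20.25

20.25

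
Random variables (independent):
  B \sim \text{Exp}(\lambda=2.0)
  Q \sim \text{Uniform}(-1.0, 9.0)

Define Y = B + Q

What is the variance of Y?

For independent RVs: Var(aX + bY) = a²Var(X) + b²Var(Y)
Var(B) = 0.25
Var(Q) = 8.3333333
Var(Y) = 1²*0.25 + 1²*8.3333333
= 1*0.25 + 1*8.3333333 = 8.5833333

8.5833333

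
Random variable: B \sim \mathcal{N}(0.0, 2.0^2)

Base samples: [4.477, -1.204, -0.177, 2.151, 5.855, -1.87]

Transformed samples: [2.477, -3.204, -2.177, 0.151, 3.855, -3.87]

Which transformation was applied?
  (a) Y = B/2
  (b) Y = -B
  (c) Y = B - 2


Checking option (c) Y = B - 2:
  B = 4.477 -> Y = 2.477 ✓
  B = -1.204 -> Y = -3.204 ✓
  B = -0.177 -> Y = -2.177 ✓
All samples match this transformation.

(c) B - 2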